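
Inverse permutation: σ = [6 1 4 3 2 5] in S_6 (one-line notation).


To find σ⁻¹, swap domain and range:
σ(1) = 6 → σ⁻¹(6) = 1
σ(2) = 1 → σ⁻¹(1) = 2
σ(3) = 4 → σ⁻¹(4) = 3
σ(4) = 3 → σ⁻¹(3) = 4
σ(5) = 2 → σ⁻¹(2) = 5
σ(6) = 5 → σ⁻¹(5) = 6

σ⁻¹ = [2 5 4 3 6 1]


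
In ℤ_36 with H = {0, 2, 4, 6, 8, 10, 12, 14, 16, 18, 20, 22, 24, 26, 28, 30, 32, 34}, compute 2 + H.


2 + H = {2 + h (mod 36) : h ∈ H}
2+0=2, 2+2=4, 2+4=6, 2+6=8, 2+8=10, 2+10=12, 2+12=14, 2+14=16, 2+16=18, 2+18=20, 2+20=22, 2+22=24, 2+24=26, 2+26=28, 2+28=30, 2+30=32, 2+32=34, 2+34=0
2 + H = {0, 2, 4, 6, 8, 10, 12, 14, 16, 18, 20, 22, 24, 26, 28, 30, 32, 34} = 0 + H

2 + H = {0, 2, 4, 6, 8, 10, 12, 14, 16, 18, 20, 22, 24, 26, 28, 30, 32, 34}


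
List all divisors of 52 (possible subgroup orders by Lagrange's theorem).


Lagrange's theorem: |H| divides |G|
|G| = 52
Divisors of 52: 1, 2, 4, 13, 26, 52

Possible subgroup orders: {1, 2, 4, 13, 26, 52}


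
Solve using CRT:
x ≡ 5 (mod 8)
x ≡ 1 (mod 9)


m₁ = 8, m₂ = 9, gcd = 1, so CRT applies. M = m₁·m₂ = 72
Let M₁ = M/m₁ = 9, M₂ = M/m₂ = 8
Find y₁ ≡ M₁⁻¹ (mod m₁): 9⁻¹ ≡ 1 (mod 8)
Find y₂ ≡ M₂⁻¹ (mod m₂): 8⁻¹ ≡ 8 (mod 9)
x = a₁·M₁·y₁ + a₂·M₂·y₂ = 5·9·1 + 1·8·8 = 109
Reduce mod 72: x ≡ 37
Check: 37 mod 8 = 5 ✓, 37 mod 9 = 1 ✓

x ≡ 37 (mod 72)


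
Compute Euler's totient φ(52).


Factor n: 52 = 2^2 × 13
φ(n) = n · ∏(1 - 1/p) over distinct primes p | n
φ(52) = 52 · (1 - 1/2) · (1 - 1/13) = 24

φ(52) = 24


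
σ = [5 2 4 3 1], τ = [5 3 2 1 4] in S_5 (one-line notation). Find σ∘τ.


σ∘τ: apply τ first, then σ
1 →τ 5 →σ 1
2 →τ 3 →σ 4
3 →τ 2 →σ 2
4 →τ 1 →σ 5
5 →τ 4 →σ 3

σ∘τ = [1 4 2 5 3]


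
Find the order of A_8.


|A_n| = n!/2 (even permutations)
|A_8| = 8!/2 = 40320/2 = 20160

|A_8| = 20160


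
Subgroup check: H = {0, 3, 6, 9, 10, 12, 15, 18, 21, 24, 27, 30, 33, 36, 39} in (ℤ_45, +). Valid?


Subgroup test for H = {0, 3, 6, 9, 10, 12, 15, 18, 21, 24, 27, 30, 33, 36, 39} in (ℤ_45, +):
(1) 0 ∈ H? Yes
(2) Closure: for all a,b ∈ H, (a+b) mod 45 ∈ H? No  [counterexample: 3 + 10 = 13 ∉ H]
(3) Inverses: for all a ∈ H, -a mod 45 ∈ H? No

No, H is not a subgroup of ℤ_45


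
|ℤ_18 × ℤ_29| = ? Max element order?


|ℤ_18 × ℤ_29| = 18 × 29 = 522
Max element order = lcm(18,29) = 522
Cyclic? Yes (gcd=1)

|ℤ_18×ℤ_29| = 522, max element order = 522


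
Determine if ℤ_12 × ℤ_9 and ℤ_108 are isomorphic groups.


Comparing ℤ_12 × ℤ_9 and ℤ_108:
gcd(12,9) = 3 ≠ 1. Max element order in ℤ_12×ℤ_9 is lcm(12,9) = 36 < 108, so it has no element of order 108

No, ℤ_12 × ℤ_9 ≇ ℤ_108


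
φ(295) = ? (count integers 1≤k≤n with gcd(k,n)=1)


Factor n: 295 = 5 × 59
φ(n) = n · ∏(1 - 1/p) over distinct primes p | n
φ(295) = 295 · (1 - 1/5) · (1 - 1/59) = 232

φ(295) = 232


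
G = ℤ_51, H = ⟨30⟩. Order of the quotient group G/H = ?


|⟨30⟩| = n / gcd(30, 51) = 51 / 3 = 17
H is normal (ℤ_51 is abelian).
|G/H| = |G| / |H| = 51 / 17 = 3

|G/H| = 3


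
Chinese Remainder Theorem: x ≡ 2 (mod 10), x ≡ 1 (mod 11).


m₁ = 10, m₂ = 11, gcd = 1, so CRT applies. M = m₁·m₂ = 110
Let M₁ = M/m₁ = 11, M₂ = M/m₂ = 10
Find y₁ ≡ M₁⁻¹ (mod m₁): 11⁻¹ ≡ 1 (mod 10)
Find y₂ ≡ M₂⁻¹ (mod m₂): 10⁻¹ ≡ 10 (mod 11)
x = a₁·M₁·y₁ + a₂·M₂·y₂ = 2·11·1 + 1·10·10 = 122
Reduce mod 110: x ≡ 12
Check: 12 mod 10 = 2 ✓, 12 mod 11 = 1 ✓

x ≡ 12 (mod 110)


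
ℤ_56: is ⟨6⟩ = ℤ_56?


g generates ℤ_n iff gcd(g, n) = 1
gcd(6, 56) = 2
Since gcd = 2 ≠ 1, ⟨6⟩ has order 28 < 56, so 6 is not a generator.

No, 6 does not generate ℤ_56


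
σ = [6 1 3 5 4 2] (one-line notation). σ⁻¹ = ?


To find σ⁻¹, swap domain and range:
σ(1) = 6 → σ⁻¹(6) = 1
σ(2) = 1 → σ⁻¹(1) = 2
σ(3) = 3 → σ⁻¹(3) = 3
σ(4) = 5 → σ⁻¹(5) = 4
σ(5) = 4 → σ⁻¹(4) = 5
σ(6) = 2 → σ⁻¹(2) = 6

σ⁻¹ = [2 6 3 5 4 1]


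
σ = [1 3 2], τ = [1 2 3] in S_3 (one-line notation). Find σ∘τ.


σ∘τ: apply τ first, then σ
1 →τ 1 →σ 1
2 →τ 2 →σ 3
3 →τ 3 →σ 2

σ∘τ = [1 3 2]


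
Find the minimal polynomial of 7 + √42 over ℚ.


Let α = 7 + √42. Then α - 7 = √42, so (α - 7)² = 42, giving α² - 14α + 7 = 0. Degree 2 and α ∉ ℚ, so this is the minimal polynomial.

Minimal polynomial: x² - 14x + 7


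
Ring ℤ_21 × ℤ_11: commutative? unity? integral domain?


Direct product ring; commutative with unity (1,1); but (1,0)·(0,1) = (0,0) gives zero divisors, so not an integral domain
Commutative: Yes
Integral domain: No
Has unity: Yes

ℤ_21 × ℤ_11: Commutative=Yes, Unity=Yes


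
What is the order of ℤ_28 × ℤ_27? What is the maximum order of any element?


|ℤ_28 × ℤ_27| = 28 × 27 = 756
Max element order = lcm(28,27) = 756
Cyclic? Yes (gcd=1)

|ℤ_28×ℤ_27| = 756, max element order = 756


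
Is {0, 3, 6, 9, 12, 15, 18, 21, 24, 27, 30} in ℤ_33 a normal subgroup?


H = {0, 3, 6, 9, 12, 15, 18, 21, 24, 27, 30} in ℤ_33
ℤ_33 is abelian; every subgroup of an abelian group is normal

Yes, normal subgroup


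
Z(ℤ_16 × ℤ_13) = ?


Z(G) = {g ∈ G | gx = xg for all x ∈ G}
Direct product of abelian groups is abelian, so Z(G) = G

Z(ℤ_16 × ℤ_13) = ℤ_16 × ℤ_13


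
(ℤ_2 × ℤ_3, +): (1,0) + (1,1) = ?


Operation: componentwise addition mod (2, 3)
(1,0) + (1,1) = ((a₁+b₁) mod 2, (a₂+b₂) mod 3) with a = (1,0), b = (1,1)

(1,0) + (1,1) = (0,1)


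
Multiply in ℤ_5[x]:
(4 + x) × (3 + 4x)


Expand and collect like terms; reduce coefficients mod 5:
x^0: 4·3 = 12 ≡ 2 (mod 5)
x^1: 4·4 + 1·3 = 19 ≡ 4 (mod 5)
x^2: 1·4 = 4 ≡ 4 (mod 5)
Result: 2 + 4x + 4x^2

f · g = 2 + 4x + 4x^2


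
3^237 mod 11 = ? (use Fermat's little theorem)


Fermat's little theorem: if p is prime and gcd(a,p)=1, then a^(p-1) ≡ 1 (mod p)
p = 11 is prime, gcd(3,11) = 1
Reduce exponent: 237 mod 10 = 7
So 3^237 ≡ 3^7 (mod 11)
3^7 mod 11 = 9

3^237 ≡ 9 (mod 11)


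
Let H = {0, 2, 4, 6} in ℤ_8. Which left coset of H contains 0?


0 + H = {0 + h (mod 8) : h ∈ H}
0+0=0, 0+2=2, 0+4=4, 0+6=6

0 + H = {0, 2, 4, 6}


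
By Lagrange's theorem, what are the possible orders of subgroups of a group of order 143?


Lagrange's theorem: |H| divides |G|
|G| = 143
Divisors of 143: 1, 11, 13, 143

Possible subgroup orders: {1, 11, 13, 143}


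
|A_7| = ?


|A_n| = n!/2 (even permutations)
|A_7| = 7!/2 = 5040/2 = 2520

|A_7| = 2520


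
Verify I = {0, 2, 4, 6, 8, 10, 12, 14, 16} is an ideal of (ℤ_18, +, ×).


Check ideal conditions for I = {0, 2, 4, 6, 8, 10, 12, 14, 16} in ℤ_18:
(1) I is an additive subgroup? Yes
(2) For r ∈ ℤ_18 and a ∈ I: r·a ∈ I? Yes

Yes, I is an ideal of ℤ_18


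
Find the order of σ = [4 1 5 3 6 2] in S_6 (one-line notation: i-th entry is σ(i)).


Cycle decomposition: (1 4 3 5 6 2)
Cycle lengths: 6
Order = lcm(6) = 6

ord(σ) = 6


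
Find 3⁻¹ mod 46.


Use the extended Euclidean algorithm to write 1 = 3·s + 46·t; then s mod 46 is the inverse.
Euclidean algorithm:
  3 = 0·46 + 3
  46 = 15·3 + 1
  3 = 3·1 + 0
gcd(3,46) = 1
Back-substitution gives: 3·(-15) + 46·(1) = 1
So 3⁻¹ ≡ -15 ≡ 31 (mod 46)
Check: 3 × 31 = 93 ≡ 1 (mod 46) ✓

3⁻¹ ≡ 31 (mod 46)


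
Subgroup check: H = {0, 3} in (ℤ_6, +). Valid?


Subgroup test for H = {0, 3} in (ℤ_6, +):
(1) 0 ∈ H? Yes
(2) Closure: for all a,b ∈ H, (a+b) mod 6 ∈ H? Yes
(3) Inverses: for all a ∈ H, -a mod 6 ∈ H? Yes

Yes, H is a subgroup of ℤ_6


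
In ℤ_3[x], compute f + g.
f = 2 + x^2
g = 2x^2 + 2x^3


Add coefficients mod 3:
x^0: 2 + 0 = 2 (mod 3)
x^1: 0 + 0 = 0 (mod 3)
x^2: 1 + 2 = 0 (mod 3)
x^3: 0 + 2 = 2 (mod 3)
Result: 2 + 2x^3

f + g = 2 + 2x^3


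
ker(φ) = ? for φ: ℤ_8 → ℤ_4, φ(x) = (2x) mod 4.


Kernel = preimage of identity
ker(φ) = {x ∈ ℤ_8 : 2x ≡ 0 (mod 4)}. Since 4 | 8, φ is well-defined. The kernel is the cyclic subgroup ⟨2⟩ of ℤ_8 (order 4), i.e. {0, 2, 4, 6}

ker(φ) = {0, 2, 4, 6}


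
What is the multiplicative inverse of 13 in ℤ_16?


Use the extended Euclidean algorithm to write 1 = 13·s + 16·t; then s mod 16 is the inverse.
Euclidean algorithm:
  13 = 0·16 + 13
  16 = 1·13 + 3
  13 = 4·3 + 1
  3 = 3·1 + 0
gcd(13,16) = 1
Back-substitution gives: 13·(5) + 16·(-4) = 1
So 13⁻¹ ≡ 5 ≡ 5 (mod 16)
Check: 13 × 5 = 65 ≡ 1 (mod 16) ✓

13⁻¹ ≡ 5 (mod 16)


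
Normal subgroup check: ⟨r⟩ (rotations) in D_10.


H = ⟨r⟩ (rotations) in D_10
The rotation subgroup ⟨r⟩ has index 2 in D_10, so it is normal

Yes, normal subgroup


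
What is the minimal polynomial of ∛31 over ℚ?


∛31 satisfies x³ - 31 = 0, irreducible over ℚ (no rational root; 31 is not a perfect cube)

Minimal polynomial: x³ - 31


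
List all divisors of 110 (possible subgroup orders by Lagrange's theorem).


Lagrange's theorem: |H| divides |G|
|G| = 110
Divisors of 110: 1, 2, 5, 10, 11, 22, 55, 110

Possible subgroup orders: {1, 2, 5, 10, 11, 22, 55, 110}


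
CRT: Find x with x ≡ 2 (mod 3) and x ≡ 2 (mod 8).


m₁ = 3, m₂ = 8, gcd = 1, so CRT applies. M = m₁·m₂ = 24
Let M₁ = M/m₁ = 8, M₂ = M/m₂ = 3
Find y₁ ≡ M₁⁻¹ (mod m₁): 8⁻¹ ≡ 2 (mod 3)
Find y₂ ≡ M₂⁻¹ (mod m₂): 3⁻¹ ≡ 3 (mod 8)
x = a₁·M₁·y₁ + a₂·M₂·y₂ = 2·8·2 + 2·3·3 = 50
Reduce mod 24: x ≡ 2
Check: 2 mod 3 = 2 ✓, 2 mod 8 = 2 ✓

x ≡ 2 (mod 24)


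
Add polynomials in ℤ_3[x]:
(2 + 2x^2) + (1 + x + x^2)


Add coefficients mod 3:
x^0: 2 + 1 = 0 (mod 3)
x^1: 0 + 1 = 1 (mod 3)
x^2: 2 + 1 = 0 (mod 3)
Result: x

f + g = x


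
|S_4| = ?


|S_n| = n! (number of permutations of n symbols)
|S_4| = 4! = 24

|S_4| = 24


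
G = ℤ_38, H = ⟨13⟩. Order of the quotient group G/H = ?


|⟨13⟩| = n / gcd(13, 38) = 38 / 1 = 38
H is normal (ℤ_38 is abelian).
|G/H| = |G| / |H| = 38 / 38 = 1

|G/H| = 1


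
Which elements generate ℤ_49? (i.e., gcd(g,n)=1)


g generates ℤ_n iff gcd(g,n) = 1
Prime factors of 49: 7
Generators are g ∈ {1,...,48} not divisible by any of these primes.
Generators: {1, 2, 3, 4, 5, 6, 8, 9, 10, 11, 12, 13, 15, 16, 17, 18, 19, 20, 22, 23, 24, 25, 26, 27, 29, 30, 31, 32, 33, 34, 36, 37, 38, 39, 40, 41, 43, 44, 45, 46, 47, 48}
Number of generators = φ(49) = 42

Generators of ℤ_49 = {1, 2, 3, 4, 5, 6, 8, 9, 10, 11, 12, 13, 15, 16, 17, 18, 19, 20, 22, 23, 24, 25, 26, 27, 29, 30, 31, 32, 33, 34, 36, 37, 38, 39, 40, 41, 43, 44, 45, 46, 47, 48}


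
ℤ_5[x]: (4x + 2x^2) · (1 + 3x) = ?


Expand and collect like terms; reduce coefficients mod 5:
x^0: 0·1 = 0 ≡ 0 (mod 5)
x^1: 0·3 + 4·1 = 4 ≡ 4 (mod 5)
x^2: 4·3 + 2·1 = 14 ≡ 4 (mod 5)
x^3: 2·3 = 6 ≡ 1 (mod 5)
Result: 4x + 4x^2 + x^3

f · g = 4x + 4x^2 + x^3


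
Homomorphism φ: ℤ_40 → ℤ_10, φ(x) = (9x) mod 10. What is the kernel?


Kernel = preimage of identity
ker(φ) = {x ∈ ℤ_40 : 9x ≡ 0 (mod 10)}. Since 10 | 40, φ is well-defined. The kernel is the cyclic subgroup ⟨10⟩ of ℤ_40 (order 4), i.e. {0, 10, 20, 30}

ker(φ) = {0, 10, 20, 30}


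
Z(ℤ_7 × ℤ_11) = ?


Z(G) = {g ∈ G | gx = xg for all x ∈ G}
Direct product of abelian groups is abelian, so Z(G) = G

Z(ℤ_7 × ℤ_11) = ℤ_7 × ℤ_11


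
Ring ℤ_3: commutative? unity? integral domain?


ℤ_3 is a commutative ring with unity 1; 3 is prime, so ℤ_3 is a field (hence an integral domain)
Commutative: Yes
Integral domain: Yes
Has unity: Yes

ℤ_3: Commutative=Yes, Unity=Yes


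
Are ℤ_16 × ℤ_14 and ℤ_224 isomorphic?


Comparing ℤ_16 × ℤ_14 and ℤ_224:
gcd(16,14) = 2 ≠ 1. Max element order in ℤ_16×ℤ_14 is lcm(16,14) = 112 < 224, so it has no element of order 224

No, ℤ_16 × ℤ_14 ≇ ℤ_224


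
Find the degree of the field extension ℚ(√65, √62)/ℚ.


[ℚ(√65,√62):ℚ] = [ℚ(√65,√62):ℚ(√65)]·[ℚ(√65):ℚ] = 2·2 = 4

[ℚ(√65, √62)/ℚ] = 4


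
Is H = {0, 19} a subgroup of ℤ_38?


Subgroup test for H = {0, 19} in (ℤ_38, +):
(1) 0 ∈ H? Yes
(2) Closure: for all a,b ∈ H, (a+b) mod 38 ∈ H? Yes
(3) Inverses: for all a ∈ H, -a mod 38 ∈ H? Yes

Yes, H is a subgroup of ℤ_38


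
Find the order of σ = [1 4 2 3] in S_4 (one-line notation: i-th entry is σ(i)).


Cycle decomposition: (2 4 3)
Cycle lengths: 3
Order = lcm(3) = 3

ord(σ) = 3


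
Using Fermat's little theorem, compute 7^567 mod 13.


Fermat's little theorem: if p is prime and gcd(a,p)=1, then a^(p-1) ≡ 1 (mod p)
p = 13 is prime, gcd(7,13) = 1
Reduce exponent: 567 mod 12 = 3
So 7^567 ≡ 7^3 (mod 13)
7^3 mod 13 = 5

7^567 ≡ 5 (mod 13)


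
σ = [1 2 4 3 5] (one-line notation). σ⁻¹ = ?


To find σ⁻¹, swap domain and range:
σ(1) = 1 → σ⁻¹(1) = 1
σ(2) = 2 → σ⁻¹(2) = 2
σ(3) = 4 → σ⁻¹(4) = 3
σ(4) = 3 → σ⁻¹(3) = 4
σ(5) = 5 → σ⁻¹(5) = 5

σ⁻¹ = [1 2 4 3 5]


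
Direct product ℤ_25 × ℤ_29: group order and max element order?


|ℤ_25 × ℤ_29| = 25 × 29 = 725
Max element order = lcm(25,29) = 725
Cyclic? Yes (gcd=1)

|ℤ_25×ℤ_29| = 725, max element order = 725


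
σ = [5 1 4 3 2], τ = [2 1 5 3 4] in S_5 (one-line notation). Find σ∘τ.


σ∘τ: apply τ first, then σ
1 →τ 2 →σ 1
2 →τ 1 →σ 5
3 →τ 5 →σ 2
4 →τ 3 →σ 4
5 →τ 4 →σ 3

σ∘τ = [1 5 2 4 3]


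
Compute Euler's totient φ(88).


Factor n: 88 = 2^3 × 11
φ(n) = n · ∏(1 - 1/p) over distinct primes p | n
φ(88) = 88 · (1 - 1/2) · (1 - 1/11) = 40

φ(88) = 40


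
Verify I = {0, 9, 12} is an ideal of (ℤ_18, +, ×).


Check ideal conditions for I = {0, 9, 12} in ℤ_18:
(1) I is an additive subgroup? No
(2) For r ∈ ℤ_18 and a ∈ I: r·a ∈ I? No  [counterexample: r=2, a=12, r·a mod 18 = 6 ∉ I]

No, I is not an ideal of ℤ_18


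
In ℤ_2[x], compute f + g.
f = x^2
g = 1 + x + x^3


Add coefficients mod 2:
x^0: 0 + 1 = 1 (mod 2)
x^1: 0 + 1 = 1 (mod 2)
x^2: 1 + 0 = 1 (mod 2)
x^3: 0 + 1 = 1 (mod 2)
Result: 1 + x + x^2 + x^3

f + g = 1 + x + x^2 + x^3


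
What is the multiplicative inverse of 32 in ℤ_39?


Use the extended Euclidean algorithm to write 1 = 32·s + 39·t; then s mod 39 is the inverse.
Euclidean algorithm:
  32 = 0·39 + 32
  39 = 1·32 + 7
  32 = 4·7 + 4
  7 = 1·4 + 3
  4 = 1·3 + 1
  3 = 3·1 + 0
gcd(32,39) = 1
Back-substitution gives: 32·(11) + 39·(-9) = 1
So 32⁻¹ ≡ 11 ≡ 11 (mod 39)
Check: 32 × 11 = 352 ≡ 1 (mod 39) ✓

32⁻¹ ≡ 11 (mod 39)


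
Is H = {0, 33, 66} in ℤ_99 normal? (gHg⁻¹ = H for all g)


H = {0, 33, 66} in ℤ_99
ℤ_99 is abelian; every subgroup of an abelian group is normal

Yes, normal subgroup


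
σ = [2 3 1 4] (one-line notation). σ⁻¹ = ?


To find σ⁻¹, swap domain and range:
σ(1) = 2 → σ⁻¹(2) = 1
σ(2) = 3 → σ⁻¹(3) = 2
σ(3) = 1 → σ⁻¹(1) = 3
σ(4) = 4 → σ⁻¹(4) = 4

σ⁻¹ = [3 1 2 4]


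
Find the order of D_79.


|D_n| = 2n (n rotations and n reflections)
|D_79| = 2×79 = 158

|D_79| = 158


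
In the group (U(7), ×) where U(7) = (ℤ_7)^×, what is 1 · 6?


Operation: multiplication mod 7
1 · 6 = (a × b) mod 7 with a = 1, b = 6

1 · 6 = 6


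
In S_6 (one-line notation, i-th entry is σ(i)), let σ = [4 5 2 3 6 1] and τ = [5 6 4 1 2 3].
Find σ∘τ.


σ∘τ: apply τ first, then σ
1 →τ 5 →σ 6
2 →τ 6 →σ 1
3 →τ 4 →σ 3
4 →τ 1 →σ 4
5 →τ 2 →σ 5
6 →τ 3 →σ 2

σ∘τ = [6 1 3 4 5 2]


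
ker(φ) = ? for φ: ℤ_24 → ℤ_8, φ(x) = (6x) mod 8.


Kernel = preimage of identity
ker(φ) = {x ∈ ℤ_24 : 6x ≡ 0 (mod 8)}. Since 8 | 24, φ is well-defined. The kernel is the cyclic subgroup ⟨4⟩ of ℤ_24 (order 6), i.e. {0, 4, 8, 12, 16, 20}

ker(φ) = {0, 4, 8, 12, 16, 20}


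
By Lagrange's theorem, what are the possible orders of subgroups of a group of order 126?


Lagrange's theorem: |H| divides |G|
|G| = 126
Divisors of 126: 1, 2, 3, 6, 7, 9, 14, 18, 21, 42, 63, 126

Possible subgroup orders: {1, 2, 3, 6, 7, 9, 14, 18, 21, 42, 63, 126}


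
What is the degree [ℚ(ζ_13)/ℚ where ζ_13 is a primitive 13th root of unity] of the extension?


[ℚ(ζ_n):ℚ] = deg Φ_n(x) = φ(n). Here φ(13) = 12

[ℚ(ζ_13)/ℚ where ζ_13 is a primitive 13th root of unity] = 12


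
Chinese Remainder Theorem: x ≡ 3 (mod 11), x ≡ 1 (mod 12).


m₁ = 11, m₂ = 12, gcd = 1, so CRT applies. M = m₁·m₂ = 132
Let M₁ = M/m₁ = 12, M₂ = M/m₂ = 11
Find y₁ ≡ M₁⁻¹ (mod m₁): 12⁻¹ ≡ 1 (mod 11)
Find y₂ ≡ M₂⁻¹ (mod m₂): 11⁻¹ ≡ 11 (mod 12)
x = a₁·M₁·y₁ + a₂·M₂·y₂ = 3·12·1 + 1·11·11 = 157
Reduce mod 132: x ≡ 25
Check: 25 mod 11 = 3 ✓, 25 mod 12 = 1 ✓

x ≡ 25 (mod 132)


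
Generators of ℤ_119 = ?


g generates ℤ_n iff gcd(g,n) = 1
Prime factors of 119: 7, 17
Generators are g ∈ {1,...,118} not divisible by any of these primes.
Generators: {1, 2, 3, 4, 5, 6, 8, 9, 10, 11, 12, 13, 15, 16, 18, 19, 20, 22, 23, 24, 25, 26, 27, 29, 30, 31, 32, 33, 36, 37, 38, 39, 40, 41, 43, 44, 45, 46, 47, 48, 50, 52, 53, 54, 55, 57, 58, 59, 60, 61, 62, 64, 65, 66, 67, 69, 71, 72, 73, 74, 75, 76, 78, 79, 80, 81, 82, 83, 86, 87, 88, 89, 90, 92, 93, 94, 95, 96, 97, 99, 100, 101, 103, 104, 106, 107, 108, 109, 110, 111, 113, 114, 115, 116, 117, 118}
Number of generators = φ(119) = 96

Generators of ℤ_119 = {1, 2, 3, 4, 5, 6, 8, 9, 10, 11, 12, 13, 15, 16, 18, 19, 20, 22, 23, 24, 25, 26, 27, 29, 30, 31, 32, 33, 36, 37, 38, 39, 40, 41, 43, 44, 45, 46, 47, 48, 50, 52, 53, 54, 55, 57, 58, 59, 60, 61, 62, 64, 65, 66, 67, 69, 71, 72, 73, 74, 75, 76, 78, 79, 80, 81, 82, 83, 86, 87, 88, 89, 90, 92, 93, 94, 95, 96, 97, 99, 100, 101, 103, 104, 106, 107, 108, 109, 110, 111, 113, 114, 115, 116, 117, 118}


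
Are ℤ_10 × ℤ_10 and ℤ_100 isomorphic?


Comparing ℤ_10 × ℤ_10 and ℤ_100:
gcd(10,10) = 10 ≠ 1. Max element order in ℤ_10×ℤ_10 is lcm(10,10) = 10 < 100, so it has no element of order 100

No, ℤ_10 × ℤ_10 ≇ ℤ_100


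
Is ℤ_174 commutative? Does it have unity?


ℤ_174 is a commutative ring with unity 1; 174 = 2×87 is composite, so 2·87 ≡ 0 gives zero divisors (not an integral domain)
Commutative: Yes
Integral domain: No
Has unity: Yes

ℤ_174: Commutative=Yes, Unity=Yes


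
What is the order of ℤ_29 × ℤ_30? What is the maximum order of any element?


|ℤ_29 × ℤ_30| = 29 × 30 = 870
Max element order = lcm(29,30) = 870
Cyclic? Yes (gcd=1)

|ℤ_29×ℤ_30| = 870, max element order = 870


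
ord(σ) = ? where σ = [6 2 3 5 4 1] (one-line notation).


Cycle decomposition: (1 6) (4 5)
Cycle lengths: 2, 2
Order = lcm(2, 2) = 2

ord(σ) = 2


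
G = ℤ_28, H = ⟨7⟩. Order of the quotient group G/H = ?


|⟨7⟩| = n / gcd(7, 28) = 28 / 7 = 4
H is normal (ℤ_28 is abelian).
|G/H| = |G| / |H| = 28 / 4 = 7

|G/H| = 7


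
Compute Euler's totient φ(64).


Factor n: 64 = 2^6
φ(n) = n · ∏(1 - 1/p) over distinct primes p | n
φ(64) = 64 · (1 - 1/2) = 32

φ(64) = 32


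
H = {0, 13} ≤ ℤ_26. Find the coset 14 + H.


14 + H = {14 + h (mod 26) : h ∈ H}
14+0=14, 14+13=1
14 + H = {1, 14} = 1 + H

14 + H = {1, 14}


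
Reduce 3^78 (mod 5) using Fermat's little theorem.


Fermat's little theorem: if p is prime and gcd(a,p)=1, then a^(p-1) ≡ 1 (mod p)
p = 5 is prime, gcd(3,5) = 1
Reduce exponent: 78 mod 4 = 2
So 3^78 ≡ 3^2 (mod 5)
3^2 mod 5 = 4

3^78 ≡ 4 (mod 5)


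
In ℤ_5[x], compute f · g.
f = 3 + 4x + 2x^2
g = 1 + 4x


Expand and collect like terms; reduce coefficients mod 5:
x^0: 3·1 = 3 ≡ 3 (mod 5)
x^1: 3·4 + 4·1 = 16 ≡ 1 (mod 5)
x^2: 4·4 + 2·1 = 18 ≡ 3 (mod 5)
x^3: 2·4 = 8 ≡ 3 (mod 5)
Result: 3 + x + 3x^2 + 3x^3

f · g = 3 + x + 3x^2 + 3x^3


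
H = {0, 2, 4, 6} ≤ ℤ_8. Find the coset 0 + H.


0 + H = {0 + h (mod 8) : h ∈ H}
0+0=0, 0+2=2, 0+4=4, 0+6=6

0 + H = {0, 2, 4, 6}


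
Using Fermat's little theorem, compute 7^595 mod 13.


Fermat's little theorem: if p is prime and gcd(a,p)=1, then a^(p-1) ≡ 1 (mod p)
p = 13 is prime, gcd(7,13) = 1
Reduce exponent: 595 mod 12 = 7
So 7^595 ≡ 7^7 (mod 13)
7^7 mod 13 = 6

7^595 ≡ 6 (mod 13)


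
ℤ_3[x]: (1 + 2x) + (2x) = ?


Add coefficients mod 3:
x^0: 1 + 0 = 1 (mod 3)
x^1: 2 + 2 = 1 (mod 3)
Result: 1 + x

f + g = 1 + x


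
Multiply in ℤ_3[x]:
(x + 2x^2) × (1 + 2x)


Expand and collect like terms; reduce coefficients mod 3:
x^0: 0·1 = 0 ≡ 0 (mod 3)
x^1: 0·2 + 1·1 = 1 ≡ 1 (mod 3)
x^2: 1·2 + 2·1 = 4 ≡ 1 (mod 3)
x^3: 2·2 = 4 ≡ 1 (mod 3)
Result: x + x^2 + x^3

f · g = x + x^2 + x^3


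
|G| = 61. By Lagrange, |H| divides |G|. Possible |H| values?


Lagrange's theorem: |H| divides |G|
|G| = 61
Divisors of 61: 1, 61

Possible subgroup orders: {1, 61}


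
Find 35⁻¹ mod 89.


Use the extended Euclidean algorithm to write 1 = 35·s + 89·t; then s mod 89 is the inverse.
Euclidean algorithm:
  35 = 0·89 + 35
  89 = 2·35 + 19
  35 = 1·19 + 16
  19 = 1·16 + 3
  16 = 5·3 + 1
  3 = 3·1 + 0
gcd(35,89) = 1
Back-substitution gives: 35·(28) + 89·(-11) = 1
So 35⁻¹ ≡ 28 ≡ 28 (mod 89)
Check: 35 × 28 = 980 ≡ 1 (mod 89) ✓

35⁻¹ ≡ 28 (mod 89)


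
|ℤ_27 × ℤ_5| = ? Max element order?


|ℤ_27 × ℤ_5| = 27 × 5 = 135
Max element order = lcm(27,5) = 135
Cyclic? Yes (gcd=1)

|ℤ_27×ℤ_5| = 135, max element order = 135


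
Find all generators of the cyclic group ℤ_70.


g generates ℤ_n iff gcd(g,n) = 1
Prime factors of 70: 2, 5, 7
Generators are g ∈ {1,...,69} not divisible by any of these primes.
Generators: {1, 3, 9, 11, 13, 17, 19, 23, 27, 29, 31, 33, 37, 39, 41, 43, 47, 51, 53, 57, 59, 61, 67, 69}
Number of generators = φ(70) = 24

Generators of ℤ_70 = {1, 3, 9, 11, 13, 17, 19, 23, 27, 29, 31, 33, 37, 39, 41, 43, 47, 51, 53, 57, 59, 61, 67, 69}


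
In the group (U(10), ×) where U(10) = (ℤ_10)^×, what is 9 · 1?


Operation: multiplication mod 10
9 · 1 = (a × b) mod 10 with a = 9, b = 1

9 · 1 = 9


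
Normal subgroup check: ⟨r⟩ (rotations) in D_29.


H = ⟨r⟩ (rotations) in D_29
The rotation subgroup ⟨r⟩ has index 2 in D_29, so it is normal

Yes, normal subgroup


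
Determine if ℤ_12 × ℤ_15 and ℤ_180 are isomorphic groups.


Comparing ℤ_12 × ℤ_15 and ℤ_180:
gcd(12,15) = 3 ≠ 1. Max element order in ℤ_12×ℤ_15 is lcm(12,15) = 60 < 180, so it has no element of order 180

No, ℤ_12 × ℤ_15 ≇ ℤ_180


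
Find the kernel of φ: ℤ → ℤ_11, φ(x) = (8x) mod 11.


Kernel = preimage of identity
ker(φ) = {x ∈ ℤ : 8x ≡ 0 (mod 11)}. gcd(8,11) = 1, so 8x ≡ 0 (mod 11) ⟺ x ≡ 0 (mod 11/1 = 11). Hence ker(φ) = 11ℤ

ker(φ) = 11ℤ


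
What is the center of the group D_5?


Z(G) = {g ∈ G | gx = xg for all x ∈ G}
For odd n, Z(D_n) = {e}: no nontrivial rotation commutes with all reflections

Z(D_5) = {e}


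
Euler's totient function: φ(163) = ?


Factor n: 163 = 163
φ(n) = n · ∏(1 - 1/p) over distinct primes p | n
φ(163) = 163 · (1 - 1/163) = 162

φ(163) = 162


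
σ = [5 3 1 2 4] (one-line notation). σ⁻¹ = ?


To find σ⁻¹, swap domain and range:
σ(1) = 5 → σ⁻¹(5) = 1
σ(2) = 3 → σ⁻¹(3) = 2
σ(3) = 1 → σ⁻¹(1) = 3
σ(4) = 2 → σ⁻¹(2) = 4
σ(5) = 4 → σ⁻¹(4) = 5

σ⁻¹ = [3 4 2 5 1]


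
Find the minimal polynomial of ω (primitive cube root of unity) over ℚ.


ω satisfies x² + x + 1 = 0 (the cyclotomic polynomial Φ₃)

Minimal polynomial: x² + x + 1


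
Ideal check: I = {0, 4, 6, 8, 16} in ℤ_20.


Check ideal conditions for I = {0, 4, 6, 8, 16} in ℤ_20:
(1) I is an additive subgroup? No
(2) For r ∈ ℤ_20 and a ∈ I: r·a ∈ I? No  [counterexample: r=2, a=6, r·a mod 20 = 12 ∉ I]

No, I is not an ideal of ℤ_20


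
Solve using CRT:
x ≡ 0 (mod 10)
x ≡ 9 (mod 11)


m₁ = 10, m₂ = 11, gcd = 1, so CRT applies. M = m₁·m₂ = 110
Let M₁ = M/m₁ = 11, M₂ = M/m₂ = 10
Find y₁ ≡ M₁⁻¹ (mod m₁): 11⁻¹ ≡ 1 (mod 10)
Find y₂ ≡ M₂⁻¹ (mod m₂): 10⁻¹ ≡ 10 (mod 11)
x = a₁·M₁·y₁ + a₂·M₂·y₂ = 0·11·1 + 9·10·10 = 900
Reduce mod 110: x ≡ 20
Check: 20 mod 10 = 0 ✓, 20 mod 11 = 9 ✓

x ≡ 20 (mod 110)


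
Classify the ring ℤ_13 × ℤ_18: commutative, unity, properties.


Direct product ring; commutative with unity (1,1); but (1,0)·(0,1) = (0,0) gives zero divisors, so not an integral domain
Commutative: Yes
Integral domain: No
Has unity: Yes

ℤ_13 × ℤ_18: Commutative=Yes, Unity=Yes


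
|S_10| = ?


|S_n| = n! (number of permutations of n symbols)
|S_10| = 10! = 3628800

|S_10| = 3628800


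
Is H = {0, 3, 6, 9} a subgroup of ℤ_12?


Subgroup test for H = {0, 3, 6, 9} in (ℤ_12, +):
(1) 0 ∈ H? Yes
(2) Closure: for all a,b ∈ H, (a+b) mod 12 ∈ H? Yes
(3) Inverses: for all a ∈ H, -a mod 12 ∈ H? Yes

Yes, H is a subgroup of ℤ_12


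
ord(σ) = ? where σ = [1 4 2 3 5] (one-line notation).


Cycle decomposition: (2 4 3)
Cycle lengths: 3
Order = lcm(3) = 3

ord(σ) = 3


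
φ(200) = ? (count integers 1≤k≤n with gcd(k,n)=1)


Factor n: 200 = 2^3 × 5^2
φ(n) = n · ∏(1 - 1/p) over distinct primes p | n
φ(200) = 200 · (1 - 1/2) · (1 - 1/5) = 80

φ(200) = 80


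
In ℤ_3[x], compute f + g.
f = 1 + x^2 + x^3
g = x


Add coefficients mod 3:
x^0: 1 + 0 = 1 (mod 3)
x^1: 0 + 1 = 1 (mod 3)
x^2: 1 + 0 = 1 (mod 3)
x^3: 1 + 0 = 1 (mod 3)
Result: 1 + x + x^2 + x^3

f + g = 1 + x + x^2 + x^3


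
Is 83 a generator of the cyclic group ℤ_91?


g generates ℤ_n iff gcd(g, n) = 1
gcd(83, 91) = 1
Since gcd = 1, 83 is a generator.

Yes, 83 generates ℤ_91


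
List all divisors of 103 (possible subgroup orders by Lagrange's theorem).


Lagrange's theorem: |H| divides |G|
|G| = 103
Divisors of 103: 1, 103

Possible subgroup orders: {1, 103}


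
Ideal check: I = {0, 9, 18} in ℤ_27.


Check ideal conditions for I = {0, 9, 18} in ℤ_27:
(1) I is an additive subgroup? Yes
(2) For r ∈ ℤ_27 and a ∈ I: r·a ∈ I? Yes

Yes, I is an ideal of ℤ_27


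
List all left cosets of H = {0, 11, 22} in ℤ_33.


H = {0, 11, 22}, |H| = 3
Number of cosets = |G|/|H| = 33/3 = 11
0 + H = {0, 11, 22}
1 + H = {1, 12, 23}
2 + H = {2, 13, 24}
3 + H = {3, 14, 25}
4 + H = {4, 15, 26}
5 + H = {5, 16, 27}
6 + H = {6, 17, 28}
7 + H = {7, 18, 29}
8 + H = {8, 19, 30}
9 + H = {9, 20, 31}
10 + H = {10, 21, 32}

Cosets: 0+H={0,11,22}; 1+H={1,12,23}; 2+H={2,13,24}; 3+H={3,14,25}; 4+H={4,15,26}; 5+H={5,16,27}; 6+H={6,17,28}; 7+H={7,18,29}; 8+H={8,19,30}; 9+H={9,20,31}; 10+H={10,21,32}


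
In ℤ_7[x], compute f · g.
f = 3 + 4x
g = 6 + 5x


Expand and collect like terms; reduce coefficients mod 7:
x^0: 3·6 = 18 ≡ 4 (mod 7)
x^1: 3·5 + 4·6 = 39 ≡ 4 (mod 7)
x^2: 4·5 = 20 ≡ 6 (mod 7)
Result: 4 + 4x + 6x^2

f · g = 4 + 4x + 6x^2


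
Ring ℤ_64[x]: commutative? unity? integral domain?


ℤ_64 has zero divisors (2·32 ≡ 0), and these lift to constant zero divisors in ℤ_64[x]; so not an integral domain
Commutative: Yes
Integral domain: No
Has unity: Yes

ℤ_64[x]: Commutative=Yes, Unity=Yes


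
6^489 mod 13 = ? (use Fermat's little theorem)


Fermat's little theorem: if p is prime and gcd(a,p)=1, then a^(p-1) ≡ 1 (mod p)
p = 13 is prime, gcd(6,13) = 1
Reduce exponent: 489 mod 12 = 9
So 6^489 ≡ 6^9 (mod 13)
6^9 mod 13 = 5

6^489 ≡ 5 (mod 13)


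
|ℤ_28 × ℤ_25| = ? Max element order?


|ℤ_28 × ℤ_25| = 28 × 25 = 700
Max element order = lcm(28,25) = 700
Cyclic? Yes (gcd=1)

|ℤ_28×ℤ_25| = 700, max element order = 700


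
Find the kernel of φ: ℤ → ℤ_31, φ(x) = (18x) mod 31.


Kernel = preimage of identity
ker(φ) = {x ∈ ℤ : 18x ≡ 0 (mod 31)}. gcd(18,31) = 1, so 18x ≡ 0 (mod 31) ⟺ x ≡ 0 (mod 31/1 = 31). Hence ker(φ) = 31ℤ

ker(φ) = 31ℤ


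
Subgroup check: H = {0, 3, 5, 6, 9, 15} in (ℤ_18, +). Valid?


Subgroup test for H = {0, 3, 5, 6, 9, 15} in (ℤ_18, +):
(1) 0 ∈ H? Yes
(2) Closure: for all a,b ∈ H, (a+b) mod 18 ∈ H? No  [counterexample: 3 + 5 = 8 ∉ H]
(3) Inverses: for all a ∈ H, -a mod 18 ∈ H? No

No, H is not a subgroup of ℤ_18


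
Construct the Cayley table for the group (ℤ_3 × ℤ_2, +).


Elements: {(0,0), (0,1), (1,0), (1,1), (2,0), (2,1)}
Operation: componentwise addition mod (3, 2)
Entry (a, b) = ((a₁+b₁) mod 3, (a₂+b₂) mod 2)

Cayley table:
      | (0,0) | (0,1) | (1,0) | (1,1) | (2,0) | (2,1)
(0,0) | (0,0) | (0,1) | (1,0) | (1,1) | (2,0) | (2,1)
(0,1) | (0,1) | (0,0) | (1,1) | (1,0) | (2,1) | (2,0)
(1,0) | (1,0) | (1,1) | (2,0) | (2,1) | (0,0) | (0,1)
(1,1) | (1,1) | (1,0) | (2,1) | (2,0) | (0,1) | (0,0)
(2,0) | (2,0) | (2,1) | (0,0) | (0,1) | (1,0) | (1,1)
(2,1) | (2,1) | (2,0) | (0,1) | (0,0) | (1,1) | (1,0)


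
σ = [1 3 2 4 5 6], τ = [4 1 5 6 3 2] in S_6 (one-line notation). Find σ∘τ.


σ∘τ: apply τ first, then σ
1 →τ 4 →σ 4
2 →τ 1 →σ 1
3 →τ 5 →σ 5
4 →τ 6 →σ 6
5 →τ 3 →σ 2
6 →τ 2 →σ 3

σ∘τ = [4 1 5 6 2 3]


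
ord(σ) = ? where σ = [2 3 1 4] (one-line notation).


Cycle decomposition: (1 2 3)
Cycle lengths: 3
Order = lcm(3) = 3

ord(σ) = 3


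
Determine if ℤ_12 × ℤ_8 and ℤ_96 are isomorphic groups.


Comparing ℤ_12 × ℤ_8 and ℤ_96:
gcd(12,8) = 4 ≠ 1. Max element order in ℤ_12×ℤ_8 is lcm(12,8) = 24 < 96, so it has no element of order 96

No, ℤ_12 × ℤ_8 ≇ ℤ_96


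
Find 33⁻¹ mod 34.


Use the extended Euclidean algorithm to write 1 = 33·s + 34·t; then s mod 34 is the inverse.
Euclidean algorithm:
  33 = 0·34 + 33
  34 = 1·33 + 1
  33 = 33·1 + 0
gcd(33,34) = 1
Back-substitution gives: 33·(-1) + 34·(1) = 1
So 33⁻¹ ≡ -1 ≡ 33 (mod 34)
Check: 33 × 33 = 1089 ≡ 1 (mod 34) ✓

33⁻¹ ≡ 33 (mod 34)


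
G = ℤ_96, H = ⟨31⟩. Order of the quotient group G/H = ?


|⟨31⟩| = n / gcd(31, 96) = 96 / 1 = 96
H is normal (ℤ_96 is abelian).
|G/H| = |G| / |H| = 96 / 96 = 1

|G/H| = 1


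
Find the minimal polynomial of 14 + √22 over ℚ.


Let α = 14 + √22. Then α - 14 = √22, so (α - 14)² = 22, giving α² - 28α + 174 = 0. Degree 2 and α ∉ ℚ, so this is the minimal polynomial.

Minimal polynomial: x² - 28x + 174


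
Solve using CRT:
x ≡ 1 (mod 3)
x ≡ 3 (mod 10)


m₁ = 3, m₂ = 10, gcd = 1, so CRT applies. M = m₁·m₂ = 30
Let M₁ = M/m₁ = 10, M₂ = M/m₂ = 3
Find y₁ ≡ M₁⁻¹ (mod m₁): 10⁻¹ ≡ 1 (mod 3)
Find y₂ ≡ M₂⁻¹ (mod m₂): 3⁻¹ ≡ 7 (mod 10)
x = a₁·M₁·y₁ + a₂·M₂·y₂ = 1·10·1 + 3·3·7 = 73
Reduce mod 30: x ≡ 13
Check: 13 mod 3 = 1 ✓, 13 mod 10 = 3 ✓

x ≡ 13 (mod 30)


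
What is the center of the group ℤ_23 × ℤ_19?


Z(G) = {g ∈ G | gx = xg for all x ∈ G}
Direct product of abelian groups is abelian, so Z(G) = G

Z(ℤ_23 × ℤ_19) = ℤ_23 × ℤ_19


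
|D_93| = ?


|D_n| = 2n (n rotations and n reflections)
|D_93| = 2×93 = 186

|D_93| = 186


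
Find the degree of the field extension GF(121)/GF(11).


GF(121) = GF(11^2), so the extension degree is 2

[GF(121)/GF(11)] = 2


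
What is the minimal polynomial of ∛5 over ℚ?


∛5 satisfies x³ - 5 = 0, irreducible over ℚ (no rational root; 5 is not a perfect cube)

Minimal polynomial: x³ - 5


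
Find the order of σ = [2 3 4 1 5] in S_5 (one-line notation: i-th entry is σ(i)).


Cycle decomposition: (1 2 3 4)
Cycle lengths: 4
Order = lcm(4) = 4

ord(σ) = 4


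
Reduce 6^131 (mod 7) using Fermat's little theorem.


Fermat's little theorem: if p is prime and gcd(a,p)=1, then a^(p-1) ≡ 1 (mod p)
p = 7 is prime, gcd(6,7) = 1
Reduce exponent: 131 mod 6 = 5
So 6^131 ≡ 6^5 (mod 7)
6^5 mod 7 = 6

6^131 ≡ 6 (mod 7)


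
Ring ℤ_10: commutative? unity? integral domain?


ℤ_10 is a commutative ring with unity 1; 10 = 2×5 is composite, so 2·5 ≡ 0 gives zero divisors (not an integral domain)
Commutative: Yes
Integral domain: No
Has unity: Yes

ℤ_10: Commutative=Yes, Unity=Yes


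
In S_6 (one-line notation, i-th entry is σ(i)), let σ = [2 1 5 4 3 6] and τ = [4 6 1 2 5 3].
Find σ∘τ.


σ∘τ: apply τ first, then σ
1 →τ 4 →σ 4
2 →τ 6 →σ 6
3 →τ 1 →σ 2
4 →τ 2 →σ 1
5 →τ 5 →σ 3
6 →τ 3 →σ 5

σ∘τ = [4 6 2 1 3 5]


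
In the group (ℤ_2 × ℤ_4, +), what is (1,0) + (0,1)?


Operation: componentwise addition mod (2, 4)
(1,0) + (0,1) = ((a₁+b₁) mod 2, (a₂+b₂) mod 4) with a = (1,0), b = (0,1)

(1,0) + (0,1) = (1,1)


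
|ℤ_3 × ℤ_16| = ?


|A × B| = |A| · |B|
|ℤ_3 × ℤ_16| = 3 × 16 = 48

|ℤ_3 × ℤ_16| = 48


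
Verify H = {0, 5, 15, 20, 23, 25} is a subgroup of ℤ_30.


Subgroup test for H = {0, 5, 15, 20, 23, 25} in (ℤ_30, +):
(1) 0 ∈ H? Yes
(2) Closure: for all a,b ∈ H, (a+b) mod 30 ∈ H? No  [counterexample: 5 + 5 = 10 ∉ H]
(3) Inverses: for all a ∈ H, -a mod 30 ∈ H? No

No, H is not a subgroup of ℤ_30


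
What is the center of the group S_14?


Z(G) = {g ∈ G | gx = xg for all x ∈ G}
S_n is non-abelian for n ≥ 3; Z(S_14) is trivial

Z(S_14) = {e}


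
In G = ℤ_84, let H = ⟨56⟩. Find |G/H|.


|⟨56⟩| = n / gcd(56, 84) = 84 / 28 = 3
H is normal (ℤ_84 is abelian).
|G/H| = |G| / |H| = 84 / 3 = 28

|G/H| = 28


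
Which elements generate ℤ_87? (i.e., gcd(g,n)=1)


g generates ℤ_n iff gcd(g,n) = 1
Prime factors of 87: 3, 29
Generators are g ∈ {1,...,86} not divisible by any of these primes.
Generators: {1, 2, 4, 5, 7, 8, 10, 11, 13, 14, 16, 17, 19, 20, 22, 23, 25, 26, 28, 31, 32, 34, 35, 37, 38, 40, 41, 43, 44, 46, 47, 49, 50, 52, 53, 55, 56, 59, 61, 62, 64, 65, 67, 68, 70, 71, 73, 74, 76, 77, 79, 80, 82, 83, 85, 86}
Number of generators = φ(87) = 56

Generators of ℤ_87 = {1, 2, 4, 5, 7, 8, 10, 11, 13, 14, 16, 17, 19, 20, 22, 23, 25, 26, 28, 31, 32, 34, 35, 37, 38, 40, 41, 43, 44, 46, 47, 49, 50, 52, 53, 55, 56, 59, 61, 62, 64, 65, 67, 68, 70, 71, 73, 74, 76, 77, 79, 80, 82, 83, 85, 86}


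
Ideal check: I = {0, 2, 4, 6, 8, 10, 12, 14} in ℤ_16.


Check ideal conditions for I = {0, 2, 4, 6, 8, 10, 12, 14} in ℤ_16:
(1) I is an additive subgroup? Yes
(2) For r ∈ ℤ_16 and a ∈ I: r·a ∈ I? Yes

Yes, I is an ideal of ℤ_16


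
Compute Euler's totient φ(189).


Factor n: 189 = 3^3 × 7
φ(n) = n · ∏(1 - 1/p) over distinct primes p | n
φ(189) = 189 · (1 - 1/3) · (1 - 1/7) = 108

φ(189) = 108


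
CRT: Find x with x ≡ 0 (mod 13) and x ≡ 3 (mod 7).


m₁ = 13, m₂ = 7, gcd = 1, so CRT applies. M = m₁·m₂ = 91
Let M₁ = M/m₁ = 7, M₂ = M/m₂ = 13
Find y₁ ≡ M₁⁻¹ (mod m₁): 7⁻¹ ≡ 2 (mod 13)
Find y₂ ≡ M₂⁻¹ (mod m₂): 13⁻¹ ≡ 6 (mod 7)
x = a₁·M₁·y₁ + a₂·M₂·y₂ = 0·7·2 + 3·13·6 = 234
Reduce mod 91: x ≡ 52
Check: 52 mod 13 = 0 ✓, 52 mod 7 = 3 ✓

x ≡ 52 (mod 91)


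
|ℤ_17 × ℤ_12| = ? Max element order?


|ℤ_17 × ℤ_12| = 17 × 12 = 204
Max element order = lcm(17,12) = 204
Cyclic? Yes (gcd=1)

|ℤ_17×ℤ_12| = 204, max element order = 204


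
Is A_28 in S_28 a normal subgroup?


H = A_28 in S_28
A_28 has index 2 in S_28, and every subgroup of index 2 is normal

Yes, normal subgroup


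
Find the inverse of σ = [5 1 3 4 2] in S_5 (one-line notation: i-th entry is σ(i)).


To find σ⁻¹, swap domain and range:
σ(1) = 5 → σ⁻¹(5) = 1
σ(2) = 1 → σ⁻¹(1) = 2
σ(3) = 3 → σ⁻¹(3) = 3
σ(4) = 4 → σ⁻¹(4) = 4
σ(5) = 2 → σ⁻¹(2) = 5

σ⁻¹ = [2 5 3 4 1]


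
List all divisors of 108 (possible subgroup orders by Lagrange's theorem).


Lagrange's theorem: |H| divides |G|
|G| = 108
Divisors of 108: 1, 2, 3, 4, 6, 9, 12, 18, 27, 36, 54, 108

Possible subgroup orders: {1, 2, 3, 4, 6, 9, 12, 18, 27, 36, 54, 108}


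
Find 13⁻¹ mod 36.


Use the extended Euclidean algorithm to write 1 = 13·s + 36·t; then s mod 36 is the inverse.
Euclidean algorithm:
  13 = 0·36 + 13
  36 = 2·13 + 10
  13 = 1·10 + 3
  10 = 3·3 + 1
  3 = 3·1 + 0
gcd(13,36) = 1
Back-substitution gives: 13·(-11) + 36·(4) = 1
So 13⁻¹ ≡ -11 ≡ 25 (mod 36)
Check: 13 × 25 = 325 ≡ 1 (mod 36) ✓

13⁻¹ ≡ 25 (mod 36)


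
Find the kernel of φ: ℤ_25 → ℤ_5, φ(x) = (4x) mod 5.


Kernel = preimage of identity
ker(φ) = {x ∈ ℤ_25 : 4x ≡ 0 (mod 5)}. Since 5 | 25, φ is well-defined. The kernel is the cyclic subgroup ⟨5⟩ of ℤ_25 (order 5), i.e. {0, 5, 10, 15, 20}

ker(φ) = {0, 5, 10, 15, 20}


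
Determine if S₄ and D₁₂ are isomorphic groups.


Comparing S₄ and D₁₂:
S₄ has trivial center; D₁₂ has center {e, r⁶}

No, S₄ ≇ D₁₂


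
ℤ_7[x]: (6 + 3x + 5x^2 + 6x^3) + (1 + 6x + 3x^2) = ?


Add coefficients mod 7:
x^0: 6 + 1 = 0 (mod 7)
x^1: 3 + 6 = 2 (mod 7)
x^2: 5 + 3 = 1 (mod 7)
x^3: 6 + 0 = 6 (mod 7)
Result: 2x + x^2 + 6x^3

f + g = 2x + x^2 + 6x^3


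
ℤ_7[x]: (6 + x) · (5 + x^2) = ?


Expand and collect like terms; reduce coefficients mod 7:
x^0: 6·5 = 30 ≡ 2 (mod 7)
x^1: 6·0 + 1·5 = 5 ≡ 5 (mod 7)
x^2: 6·1 + 1·0 = 6 ≡ 6 (mod 7)
x^3: 1·1 = 1 ≡ 1 (mod 7)
Result: 2 + 5x + 6x^2 + x^3

f · g = 2 + 5x + 6x^2 + x^3


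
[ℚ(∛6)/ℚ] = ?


∛6 has minimal polynomial x³ - 6 (irreducible over ℚ since 6 is not a perfect cube)

[ℚ(∛6)/ℚ] = 3


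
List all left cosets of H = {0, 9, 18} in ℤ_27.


H = {0, 9, 18}, |H| = 3
Number of cosets = |G|/|H| = 27/3 = 9
0 + H = {0, 9, 18}
1 + H = {1, 10, 19}
2 + H = {2, 11, 20}
3 + H = {3, 12, 21}
4 + H = {4, 13, 22}
5 + H = {5, 14, 23}
6 + H = {6, 15, 24}
7 + H = {7, 16, 25}
8 + H = {8, 17, 26}

Cosets: 0+H={0,9,18}; 1+H={1,10,19}; 2+H={2,11,20}; 3+H={3,12,21}; 4+H={4,13,22}; 5+H={5,14,23}; 6+H={6,15,24}; 7+H={7,16,25}; 8+H={8,17,26}


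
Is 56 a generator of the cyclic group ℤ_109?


g generates ℤ_n iff gcd(g, n) = 1
gcd(56, 109) = 1
Since gcd = 1, 56 is a generator.

Yes, 56 generates ℤ_109


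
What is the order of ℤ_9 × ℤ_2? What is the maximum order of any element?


|ℤ_9 × ℤ_2| = 9 × 2 = 18
Max element order = lcm(9,2) = 18
Cyclic? Yes (gcd=1)

|ℤ_9×ℤ_2| = 18, max element order = 18


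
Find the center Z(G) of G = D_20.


Z(G) = {g ∈ G | gx = xg for all x ∈ G}
For even n, Z(D_n) = {e, r^(n/2)}: the 180° rotation r^10 commutes with every reflection and rotation

Z(D_20) = {e, r^10}


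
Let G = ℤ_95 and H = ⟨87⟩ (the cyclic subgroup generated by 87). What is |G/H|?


|⟨87⟩| = n / gcd(87, 95) = 95 / 1 = 95
H is normal (ℤ_95 is abelian).
|G/H| = |G| / |H| = 95 / 95 = 1

|G/H| = 1


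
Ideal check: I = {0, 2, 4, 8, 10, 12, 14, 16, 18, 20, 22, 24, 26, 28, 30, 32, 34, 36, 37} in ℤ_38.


Check ideal conditions for I = {0, 2, 4, 8, 10, 12, 14, 16, 18, 20, 22, 24, 26, 28, 30, 32, 34, 36, 37} in ℤ_38:
(1) I is an additive subgroup? No
(2) For r ∈ ℤ_38 and a ∈ I: r·a ∈ I? No  [counterexample: r=2, a=22, r·a mod 38 = 6 ∉ I]

No, I is not an ideal of ℤ_38


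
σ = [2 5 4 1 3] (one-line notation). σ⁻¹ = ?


To find σ⁻¹, swap domain and range:
σ(1) = 2 → σ⁻¹(2) = 1
σ(2) = 5 → σ⁻¹(5) = 2
σ(3) = 4 → σ⁻¹(4) = 3
σ(4) = 1 → σ⁻¹(1) = 4
σ(5) = 3 → σ⁻¹(3) = 5

σ⁻¹ = [4 1 5 3 2]


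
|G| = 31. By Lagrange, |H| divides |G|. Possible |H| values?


Lagrange's theorem: |H| divides |G|
|G| = 31
Divisors of 31: 1, 31

Possible subgroup orders: {1, 31}
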